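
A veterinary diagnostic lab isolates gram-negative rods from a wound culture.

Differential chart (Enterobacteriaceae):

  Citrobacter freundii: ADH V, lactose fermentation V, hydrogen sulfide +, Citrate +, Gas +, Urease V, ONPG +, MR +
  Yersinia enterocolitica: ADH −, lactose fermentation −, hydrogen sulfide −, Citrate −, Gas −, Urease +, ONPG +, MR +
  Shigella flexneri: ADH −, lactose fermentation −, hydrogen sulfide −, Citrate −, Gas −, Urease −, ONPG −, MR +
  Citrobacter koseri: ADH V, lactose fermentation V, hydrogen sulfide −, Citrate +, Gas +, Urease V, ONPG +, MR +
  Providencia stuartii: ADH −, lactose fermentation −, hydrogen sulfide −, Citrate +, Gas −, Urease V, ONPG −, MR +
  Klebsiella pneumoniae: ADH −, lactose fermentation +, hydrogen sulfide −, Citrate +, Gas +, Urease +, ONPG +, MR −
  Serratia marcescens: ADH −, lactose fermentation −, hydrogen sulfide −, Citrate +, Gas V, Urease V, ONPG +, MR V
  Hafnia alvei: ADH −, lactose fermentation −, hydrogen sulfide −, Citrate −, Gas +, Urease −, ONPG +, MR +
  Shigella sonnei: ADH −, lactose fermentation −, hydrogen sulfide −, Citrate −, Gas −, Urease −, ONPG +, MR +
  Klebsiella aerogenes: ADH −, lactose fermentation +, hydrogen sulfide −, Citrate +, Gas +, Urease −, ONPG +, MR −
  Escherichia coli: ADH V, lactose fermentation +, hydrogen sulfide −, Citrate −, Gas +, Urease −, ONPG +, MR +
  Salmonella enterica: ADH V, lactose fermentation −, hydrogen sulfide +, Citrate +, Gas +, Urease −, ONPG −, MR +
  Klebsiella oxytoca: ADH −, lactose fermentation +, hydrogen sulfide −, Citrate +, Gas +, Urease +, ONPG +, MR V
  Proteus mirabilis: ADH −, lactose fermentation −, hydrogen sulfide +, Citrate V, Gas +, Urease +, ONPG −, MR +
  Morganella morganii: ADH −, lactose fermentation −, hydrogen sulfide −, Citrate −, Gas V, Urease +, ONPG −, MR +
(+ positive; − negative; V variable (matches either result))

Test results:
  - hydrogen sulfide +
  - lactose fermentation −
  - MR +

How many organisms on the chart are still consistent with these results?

3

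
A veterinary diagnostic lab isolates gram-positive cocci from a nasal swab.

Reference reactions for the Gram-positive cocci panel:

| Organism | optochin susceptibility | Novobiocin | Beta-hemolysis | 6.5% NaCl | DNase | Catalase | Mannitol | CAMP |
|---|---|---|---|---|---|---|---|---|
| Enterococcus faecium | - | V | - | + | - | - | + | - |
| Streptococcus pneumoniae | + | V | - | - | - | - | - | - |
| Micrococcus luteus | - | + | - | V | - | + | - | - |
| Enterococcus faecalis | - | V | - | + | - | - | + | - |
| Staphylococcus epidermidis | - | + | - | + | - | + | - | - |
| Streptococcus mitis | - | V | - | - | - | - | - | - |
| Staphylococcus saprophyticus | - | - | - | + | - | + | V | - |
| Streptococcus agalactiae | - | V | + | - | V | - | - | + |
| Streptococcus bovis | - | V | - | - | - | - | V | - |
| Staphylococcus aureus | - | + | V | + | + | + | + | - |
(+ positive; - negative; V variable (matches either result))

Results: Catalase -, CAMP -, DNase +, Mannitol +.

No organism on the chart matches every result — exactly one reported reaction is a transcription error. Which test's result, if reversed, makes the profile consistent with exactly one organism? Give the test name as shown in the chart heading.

As reported, no row in the chart matches all 4 reactions.
Reversing Mannitol → still no organism matches.
Reversing CAMP → still no organism matches.
Reversing DNase → 3 organisms match (not unique).
Reversing Catalase (to +) → unique match: Staphylococcus aureus.

Catalase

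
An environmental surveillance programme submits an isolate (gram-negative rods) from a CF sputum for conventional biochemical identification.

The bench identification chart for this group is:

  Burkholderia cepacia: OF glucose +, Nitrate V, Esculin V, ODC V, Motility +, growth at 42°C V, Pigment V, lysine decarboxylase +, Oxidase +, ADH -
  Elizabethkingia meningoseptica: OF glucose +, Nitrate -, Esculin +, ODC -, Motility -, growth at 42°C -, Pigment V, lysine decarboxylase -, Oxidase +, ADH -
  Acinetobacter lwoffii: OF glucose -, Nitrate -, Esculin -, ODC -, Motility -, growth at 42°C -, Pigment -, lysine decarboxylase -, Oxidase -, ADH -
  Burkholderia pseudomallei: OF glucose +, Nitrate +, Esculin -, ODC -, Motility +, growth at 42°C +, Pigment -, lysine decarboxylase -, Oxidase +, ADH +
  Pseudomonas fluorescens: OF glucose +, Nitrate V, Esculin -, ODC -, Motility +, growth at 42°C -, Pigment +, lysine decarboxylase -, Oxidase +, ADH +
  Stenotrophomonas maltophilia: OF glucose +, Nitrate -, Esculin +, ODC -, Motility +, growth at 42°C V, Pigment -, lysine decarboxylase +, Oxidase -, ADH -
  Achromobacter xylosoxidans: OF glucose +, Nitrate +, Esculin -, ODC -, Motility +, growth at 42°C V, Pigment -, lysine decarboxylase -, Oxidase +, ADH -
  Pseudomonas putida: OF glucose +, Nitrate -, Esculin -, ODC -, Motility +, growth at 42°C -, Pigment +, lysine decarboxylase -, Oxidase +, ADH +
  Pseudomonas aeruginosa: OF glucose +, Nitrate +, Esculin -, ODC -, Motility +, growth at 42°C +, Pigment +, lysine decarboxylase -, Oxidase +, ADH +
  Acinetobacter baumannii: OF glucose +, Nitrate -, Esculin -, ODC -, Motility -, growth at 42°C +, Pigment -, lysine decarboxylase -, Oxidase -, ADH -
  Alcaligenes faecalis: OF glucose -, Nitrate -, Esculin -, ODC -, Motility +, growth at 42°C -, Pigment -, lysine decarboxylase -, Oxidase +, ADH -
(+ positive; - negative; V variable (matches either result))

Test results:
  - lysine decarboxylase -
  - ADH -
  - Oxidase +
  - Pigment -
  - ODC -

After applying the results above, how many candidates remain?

Pigment -: excludes Pseudomonas fluorescens, Pseudomonas putida, Pseudomonas aeruginosa — 8 left.
Oxidase +: excludes Acinetobacter lwoffii, Stenotrophomonas maltophilia, Acinetobacter baumannii — 5 left.
ADH -: excludes Burkholderia pseudomallei — 4 left.
ODC -: all 4 remaining candidates are consistent.
lysine decarboxylase -: excludes Burkholderia cepacia — 3 left.
Still consistent: Achromobacter xylosoxidans, Alcaligenes faecalis, Elizabethkingia meningoseptica.

3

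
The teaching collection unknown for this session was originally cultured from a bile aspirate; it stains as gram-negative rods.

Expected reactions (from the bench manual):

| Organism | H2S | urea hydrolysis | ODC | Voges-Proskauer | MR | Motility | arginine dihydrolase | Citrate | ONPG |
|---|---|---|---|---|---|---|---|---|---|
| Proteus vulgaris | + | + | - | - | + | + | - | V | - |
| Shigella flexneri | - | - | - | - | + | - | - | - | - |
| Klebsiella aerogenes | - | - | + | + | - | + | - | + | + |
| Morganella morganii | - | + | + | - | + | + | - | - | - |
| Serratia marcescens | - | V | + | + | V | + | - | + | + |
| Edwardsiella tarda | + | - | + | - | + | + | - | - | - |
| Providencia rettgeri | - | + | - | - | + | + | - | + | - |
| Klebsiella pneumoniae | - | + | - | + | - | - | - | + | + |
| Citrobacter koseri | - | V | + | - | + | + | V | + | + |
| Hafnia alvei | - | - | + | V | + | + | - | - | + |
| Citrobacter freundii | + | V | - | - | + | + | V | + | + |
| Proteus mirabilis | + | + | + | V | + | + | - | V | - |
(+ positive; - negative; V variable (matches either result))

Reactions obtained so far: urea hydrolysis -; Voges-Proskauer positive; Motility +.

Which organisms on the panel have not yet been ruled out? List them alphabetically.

urea hydrolysis -: excludes 5 organisms — 7 left.
Voges-Proskauer +: excludes Shigella flexneri, Edwardsiella tarda, Citrobacter koseri, Citrobacter freundii — 3 left.
Motility +: all 3 remaining candidates are consistent.

Hafnia alvei, Klebsiella aerogenes, Serratia marcescens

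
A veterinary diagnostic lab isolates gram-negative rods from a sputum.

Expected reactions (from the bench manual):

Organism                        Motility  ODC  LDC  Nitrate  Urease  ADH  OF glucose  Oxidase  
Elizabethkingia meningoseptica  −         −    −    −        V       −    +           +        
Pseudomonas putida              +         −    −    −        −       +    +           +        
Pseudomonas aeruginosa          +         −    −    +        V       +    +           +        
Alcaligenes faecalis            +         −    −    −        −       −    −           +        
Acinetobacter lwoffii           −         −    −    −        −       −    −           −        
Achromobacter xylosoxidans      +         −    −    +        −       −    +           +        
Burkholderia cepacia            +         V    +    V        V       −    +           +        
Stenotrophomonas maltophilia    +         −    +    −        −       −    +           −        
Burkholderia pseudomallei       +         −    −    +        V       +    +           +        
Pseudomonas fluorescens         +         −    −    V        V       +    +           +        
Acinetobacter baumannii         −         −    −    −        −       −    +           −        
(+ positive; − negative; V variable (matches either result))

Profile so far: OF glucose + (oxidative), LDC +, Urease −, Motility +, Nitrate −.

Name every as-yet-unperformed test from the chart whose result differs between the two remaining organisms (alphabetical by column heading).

Nitrate −: excludes Pseudomonas aeruginosa, Achromobacter xylosoxidans, Burkholderia pseudomallei — 8 left.
Motility +: excludes Elizabethkingia meningoseptica, Acinetobacter lwoffii, Acinetobacter baumannii — 5 left.
OF glucose +: excludes Alcaligenes faecalis — 4 left.
Urease −: all 4 remaining candidates are consistent.
LDC +: excludes Pseudomonas putida, Pseudomonas fluorescens — 2 left.
Two candidates remain: Burkholderia cepacia and Stenotrophomonas maltophilia.
  ODC: V vs − — variable for at least one, does not separate.
  ADH: − vs − — same for both, does not separate.
  Oxidase: Burkholderia cepacia +, Stenotrophomonas maltophilia − — discriminates.

Oxidase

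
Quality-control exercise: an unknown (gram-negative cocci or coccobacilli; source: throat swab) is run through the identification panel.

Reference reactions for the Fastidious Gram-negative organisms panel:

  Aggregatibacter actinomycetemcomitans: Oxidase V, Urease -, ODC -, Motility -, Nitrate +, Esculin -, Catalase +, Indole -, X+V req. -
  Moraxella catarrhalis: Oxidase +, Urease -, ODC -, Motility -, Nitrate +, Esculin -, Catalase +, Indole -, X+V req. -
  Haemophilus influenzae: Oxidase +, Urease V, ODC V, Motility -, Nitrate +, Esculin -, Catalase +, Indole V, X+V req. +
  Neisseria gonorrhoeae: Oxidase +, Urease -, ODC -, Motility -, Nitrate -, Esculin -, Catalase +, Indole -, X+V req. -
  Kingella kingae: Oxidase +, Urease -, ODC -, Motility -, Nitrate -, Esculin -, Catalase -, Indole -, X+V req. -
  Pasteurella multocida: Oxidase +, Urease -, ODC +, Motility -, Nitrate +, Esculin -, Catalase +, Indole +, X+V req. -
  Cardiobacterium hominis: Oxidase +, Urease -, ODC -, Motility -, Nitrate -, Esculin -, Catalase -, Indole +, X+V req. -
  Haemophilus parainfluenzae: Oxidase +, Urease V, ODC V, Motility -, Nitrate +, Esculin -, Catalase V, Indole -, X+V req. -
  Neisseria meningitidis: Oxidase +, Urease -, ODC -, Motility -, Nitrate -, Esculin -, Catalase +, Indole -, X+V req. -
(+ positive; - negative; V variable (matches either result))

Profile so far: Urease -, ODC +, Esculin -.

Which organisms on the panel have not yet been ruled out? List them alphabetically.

Haemophilus influenzae, Haemophilus parainfluenzae, Pasteurella multocida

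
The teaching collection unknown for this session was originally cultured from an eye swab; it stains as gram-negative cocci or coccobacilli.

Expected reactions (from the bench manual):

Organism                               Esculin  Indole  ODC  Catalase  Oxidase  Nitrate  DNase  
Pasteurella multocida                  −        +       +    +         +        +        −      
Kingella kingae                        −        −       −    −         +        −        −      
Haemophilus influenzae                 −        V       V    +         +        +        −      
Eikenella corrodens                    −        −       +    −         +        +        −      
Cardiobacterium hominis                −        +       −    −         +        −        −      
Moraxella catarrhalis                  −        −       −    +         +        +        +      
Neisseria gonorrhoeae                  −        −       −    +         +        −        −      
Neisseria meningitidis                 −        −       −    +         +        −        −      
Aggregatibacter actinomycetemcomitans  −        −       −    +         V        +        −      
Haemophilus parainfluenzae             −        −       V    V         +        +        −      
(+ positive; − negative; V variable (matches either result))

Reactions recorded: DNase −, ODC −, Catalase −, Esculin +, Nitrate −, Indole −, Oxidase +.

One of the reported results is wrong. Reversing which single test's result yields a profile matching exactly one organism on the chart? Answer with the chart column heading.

Esculin

As reported, no row in the chart matches all 7 reactions.
Reversing Catalase → still no organism matches.
Reversing DNase → still no organism matches.
Reversing Nitrate → still no organism matches.
Reversing Esculin (to −) → unique match: Kingella kingae.
Reversing Oxidase → still no organism matches.
Reversing ODC → still no organism matches.
Reversing Indole → still no organism matches.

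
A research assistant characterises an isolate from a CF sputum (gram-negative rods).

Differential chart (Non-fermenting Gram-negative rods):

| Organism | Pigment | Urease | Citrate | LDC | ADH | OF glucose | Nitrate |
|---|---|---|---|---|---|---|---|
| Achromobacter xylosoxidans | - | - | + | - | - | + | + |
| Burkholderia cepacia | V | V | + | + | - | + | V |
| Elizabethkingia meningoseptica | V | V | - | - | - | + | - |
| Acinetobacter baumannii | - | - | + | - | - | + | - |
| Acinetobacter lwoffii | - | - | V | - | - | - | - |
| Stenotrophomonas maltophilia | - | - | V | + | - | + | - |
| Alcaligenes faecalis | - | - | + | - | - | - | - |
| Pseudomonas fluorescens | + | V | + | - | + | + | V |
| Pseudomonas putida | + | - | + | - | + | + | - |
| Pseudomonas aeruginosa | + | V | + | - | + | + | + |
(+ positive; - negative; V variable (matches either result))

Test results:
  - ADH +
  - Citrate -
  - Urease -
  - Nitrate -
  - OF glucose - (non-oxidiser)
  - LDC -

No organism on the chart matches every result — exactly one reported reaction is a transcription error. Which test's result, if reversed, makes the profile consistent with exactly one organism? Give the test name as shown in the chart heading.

ADH

As reported, no row in the chart matches all 6 reactions.
Reversing ADH (to -) → unique match: Acinetobacter lwoffii.
Reversing Citrate → still no organism matches.
Reversing Nitrate → still no organism matches.
Reversing Urease → still no organism matches.
Reversing LDC → still no organism matches.
Reversing OF glucose → still no organism matches.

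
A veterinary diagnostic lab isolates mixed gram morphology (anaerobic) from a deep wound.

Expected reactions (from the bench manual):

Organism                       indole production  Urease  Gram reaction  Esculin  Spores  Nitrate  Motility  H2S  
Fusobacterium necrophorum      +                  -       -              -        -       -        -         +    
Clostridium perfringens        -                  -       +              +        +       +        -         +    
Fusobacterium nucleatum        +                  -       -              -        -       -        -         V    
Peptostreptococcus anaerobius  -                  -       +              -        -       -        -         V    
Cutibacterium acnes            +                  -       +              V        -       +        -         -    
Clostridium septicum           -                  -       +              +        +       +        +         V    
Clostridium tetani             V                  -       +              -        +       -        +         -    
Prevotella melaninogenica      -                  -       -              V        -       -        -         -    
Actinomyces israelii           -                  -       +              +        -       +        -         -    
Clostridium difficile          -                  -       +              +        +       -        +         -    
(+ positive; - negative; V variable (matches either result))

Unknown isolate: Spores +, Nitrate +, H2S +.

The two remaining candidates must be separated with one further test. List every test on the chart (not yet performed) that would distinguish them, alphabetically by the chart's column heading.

Motility

H2S +: excludes 5 organisms — 5 left.
Nitrate +: excludes Fusobacterium necrophorum, Fusobacterium nucleatum, Peptostreptococcus anaerobius — 2 left.
Spores +: all 2 remaining candidates are consistent.
Two candidates remain: Clostridium perfringens and Clostridium septicum.
  indole production: - vs - — same for both, does not separate.
  Urease: - vs - — same for both, does not separate.
  Gram reaction: + vs + — same for both, does not separate.
  Esculin: + vs + — same for both, does not separate.
  Motility: Clostridium perfringens -, Clostridium septicum + — discriminates.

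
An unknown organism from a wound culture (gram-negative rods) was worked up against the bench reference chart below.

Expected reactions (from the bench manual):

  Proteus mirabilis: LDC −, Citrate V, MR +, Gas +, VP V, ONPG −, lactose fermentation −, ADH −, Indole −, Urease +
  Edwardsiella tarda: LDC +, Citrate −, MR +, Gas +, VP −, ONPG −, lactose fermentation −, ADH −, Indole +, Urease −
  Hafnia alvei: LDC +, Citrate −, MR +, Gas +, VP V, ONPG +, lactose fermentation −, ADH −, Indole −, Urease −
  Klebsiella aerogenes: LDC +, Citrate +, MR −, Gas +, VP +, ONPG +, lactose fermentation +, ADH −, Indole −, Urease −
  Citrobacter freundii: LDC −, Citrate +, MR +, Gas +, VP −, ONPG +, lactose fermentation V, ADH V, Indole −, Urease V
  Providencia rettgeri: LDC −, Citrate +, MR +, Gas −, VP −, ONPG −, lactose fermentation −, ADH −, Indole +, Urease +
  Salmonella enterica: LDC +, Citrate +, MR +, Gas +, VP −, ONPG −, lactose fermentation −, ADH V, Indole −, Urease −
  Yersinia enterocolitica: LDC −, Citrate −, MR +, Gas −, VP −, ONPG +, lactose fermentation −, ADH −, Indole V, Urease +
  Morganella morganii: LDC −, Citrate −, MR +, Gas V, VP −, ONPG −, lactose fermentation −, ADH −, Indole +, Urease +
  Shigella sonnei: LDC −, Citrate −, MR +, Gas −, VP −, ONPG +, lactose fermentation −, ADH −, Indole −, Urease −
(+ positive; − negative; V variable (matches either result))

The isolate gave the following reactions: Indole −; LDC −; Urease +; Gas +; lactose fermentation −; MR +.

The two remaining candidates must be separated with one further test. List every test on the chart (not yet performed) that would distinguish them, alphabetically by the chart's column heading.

ONPG

LDC −: excludes Edwardsiella tarda, Hafnia alvei, Klebsiella aerogenes, Salmonella enterica — 6 left.
lactose fermentation −: all 6 remaining candidates are consistent.
MR +: all 6 remaining candidates are consistent.
Urease +: excludes Shigella sonnei — 5 left.
Indole −: excludes Providencia rettgeri, Morganella morganii — 3 left.
Gas +: excludes Yersinia enterocolitica — 2 left.
Two candidates remain: Citrobacter freundii and Proteus mirabilis.
  Citrate: + vs V — variable for at least one, does not separate.
  VP: − vs V — variable for at least one, does not separate.
  ONPG: Citrobacter freundii +, Proteus mirabilis − — discriminates.
  ADH: V vs − — variable for at least one, does not separate.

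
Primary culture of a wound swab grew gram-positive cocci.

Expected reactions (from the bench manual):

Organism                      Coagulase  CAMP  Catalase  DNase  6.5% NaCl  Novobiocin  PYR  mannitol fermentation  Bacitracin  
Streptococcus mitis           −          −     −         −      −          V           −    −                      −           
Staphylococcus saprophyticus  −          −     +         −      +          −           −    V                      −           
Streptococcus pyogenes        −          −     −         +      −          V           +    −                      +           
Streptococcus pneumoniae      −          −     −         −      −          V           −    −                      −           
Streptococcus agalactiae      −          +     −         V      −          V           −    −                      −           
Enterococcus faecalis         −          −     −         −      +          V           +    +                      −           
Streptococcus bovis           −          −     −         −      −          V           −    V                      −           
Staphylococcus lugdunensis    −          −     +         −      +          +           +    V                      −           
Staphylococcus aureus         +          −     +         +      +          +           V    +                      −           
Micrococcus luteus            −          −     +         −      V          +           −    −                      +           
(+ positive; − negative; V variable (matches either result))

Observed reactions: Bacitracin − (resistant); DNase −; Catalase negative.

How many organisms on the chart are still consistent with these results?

DNase −: excludes Streptococcus pyogenes, Staphylococcus aureus — 8 left.
Bacitracin −: excludes Micrococcus luteus — 7 left.
Catalase −: excludes Staphylococcus saprophyticus, Staphylococcus lugdunensis — 5 left.
Still consistent: Enterococcus faecalis, Streptococcus agalactiae, Streptococcus bovis, Streptococcus mitis, Streptococcus pneumoniae.

5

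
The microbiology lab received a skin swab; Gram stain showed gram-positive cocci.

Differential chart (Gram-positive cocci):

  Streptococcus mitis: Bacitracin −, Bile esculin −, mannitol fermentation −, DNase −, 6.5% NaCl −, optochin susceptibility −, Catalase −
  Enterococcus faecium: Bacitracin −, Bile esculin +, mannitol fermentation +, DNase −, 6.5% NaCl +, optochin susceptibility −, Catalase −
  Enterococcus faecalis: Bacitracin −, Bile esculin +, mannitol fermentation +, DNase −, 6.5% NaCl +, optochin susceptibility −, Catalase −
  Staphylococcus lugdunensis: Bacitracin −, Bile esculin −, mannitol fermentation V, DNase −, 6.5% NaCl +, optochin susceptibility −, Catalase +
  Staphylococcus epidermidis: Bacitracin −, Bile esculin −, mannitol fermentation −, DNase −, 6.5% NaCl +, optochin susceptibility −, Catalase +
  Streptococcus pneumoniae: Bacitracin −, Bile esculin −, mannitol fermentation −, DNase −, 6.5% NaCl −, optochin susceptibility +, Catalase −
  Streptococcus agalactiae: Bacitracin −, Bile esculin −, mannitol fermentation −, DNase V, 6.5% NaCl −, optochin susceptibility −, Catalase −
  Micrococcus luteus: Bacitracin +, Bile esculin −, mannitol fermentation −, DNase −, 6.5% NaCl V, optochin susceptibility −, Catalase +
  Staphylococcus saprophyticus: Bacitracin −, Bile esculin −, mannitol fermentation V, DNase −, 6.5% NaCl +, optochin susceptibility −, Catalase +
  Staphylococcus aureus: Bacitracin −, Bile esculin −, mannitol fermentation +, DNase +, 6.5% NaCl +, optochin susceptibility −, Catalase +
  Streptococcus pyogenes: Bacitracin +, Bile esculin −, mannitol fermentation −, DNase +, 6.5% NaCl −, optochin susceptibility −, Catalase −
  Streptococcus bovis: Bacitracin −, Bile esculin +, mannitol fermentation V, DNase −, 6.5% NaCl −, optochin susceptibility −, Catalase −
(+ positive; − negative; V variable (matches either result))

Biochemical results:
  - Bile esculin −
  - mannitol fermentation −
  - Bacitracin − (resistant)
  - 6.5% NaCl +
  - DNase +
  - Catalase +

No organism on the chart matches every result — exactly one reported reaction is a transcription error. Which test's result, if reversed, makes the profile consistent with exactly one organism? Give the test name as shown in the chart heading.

mannitol fermentation

As reported, no row in the chart matches all 6 reactions.
Reversing 6.5% NaCl → still no organism matches.
Reversing Bile esculin → still no organism matches.
Reversing Catalase → still no organism matches.
Reversing DNase → 3 organisms match (not unique).
Reversing mannitol fermentation (to +) → unique match: Staphylococcus aureus.
Reversing Bacitracin → still no organism matches.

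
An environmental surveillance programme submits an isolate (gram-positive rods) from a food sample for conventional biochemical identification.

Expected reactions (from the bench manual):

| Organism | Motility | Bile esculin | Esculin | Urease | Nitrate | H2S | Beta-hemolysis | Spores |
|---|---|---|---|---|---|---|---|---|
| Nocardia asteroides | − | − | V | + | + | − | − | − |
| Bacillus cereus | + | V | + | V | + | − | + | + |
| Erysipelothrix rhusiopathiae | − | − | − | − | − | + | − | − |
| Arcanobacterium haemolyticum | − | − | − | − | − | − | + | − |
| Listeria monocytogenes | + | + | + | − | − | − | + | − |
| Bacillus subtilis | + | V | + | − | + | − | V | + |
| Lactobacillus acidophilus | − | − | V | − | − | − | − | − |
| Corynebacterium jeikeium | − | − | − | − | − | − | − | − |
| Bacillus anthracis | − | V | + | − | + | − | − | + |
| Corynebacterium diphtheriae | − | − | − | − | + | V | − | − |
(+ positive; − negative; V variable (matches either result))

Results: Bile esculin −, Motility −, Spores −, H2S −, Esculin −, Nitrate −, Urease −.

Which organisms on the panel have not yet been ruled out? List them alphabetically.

Spores −: excludes Bacillus cereus, Bacillus subtilis, Bacillus anthracis — 7 left.
Motility −: excludes Listeria monocytogenes — 6 left.
Urease −: excludes Nocardia asteroides — 5 left.
H2S −: excludes Erysipelothrix rhusiopathiae — 4 left.
Esculin −: all 4 remaining candidates are consistent.
Bile esculin −: all 4 remaining candidates are consistent.
Nitrate −: excludes Corynebacterium diphtheriae — 3 left.

Arcanobacterium haemolyticum, Corynebacterium jeikeium, Lactobacillus acidophilus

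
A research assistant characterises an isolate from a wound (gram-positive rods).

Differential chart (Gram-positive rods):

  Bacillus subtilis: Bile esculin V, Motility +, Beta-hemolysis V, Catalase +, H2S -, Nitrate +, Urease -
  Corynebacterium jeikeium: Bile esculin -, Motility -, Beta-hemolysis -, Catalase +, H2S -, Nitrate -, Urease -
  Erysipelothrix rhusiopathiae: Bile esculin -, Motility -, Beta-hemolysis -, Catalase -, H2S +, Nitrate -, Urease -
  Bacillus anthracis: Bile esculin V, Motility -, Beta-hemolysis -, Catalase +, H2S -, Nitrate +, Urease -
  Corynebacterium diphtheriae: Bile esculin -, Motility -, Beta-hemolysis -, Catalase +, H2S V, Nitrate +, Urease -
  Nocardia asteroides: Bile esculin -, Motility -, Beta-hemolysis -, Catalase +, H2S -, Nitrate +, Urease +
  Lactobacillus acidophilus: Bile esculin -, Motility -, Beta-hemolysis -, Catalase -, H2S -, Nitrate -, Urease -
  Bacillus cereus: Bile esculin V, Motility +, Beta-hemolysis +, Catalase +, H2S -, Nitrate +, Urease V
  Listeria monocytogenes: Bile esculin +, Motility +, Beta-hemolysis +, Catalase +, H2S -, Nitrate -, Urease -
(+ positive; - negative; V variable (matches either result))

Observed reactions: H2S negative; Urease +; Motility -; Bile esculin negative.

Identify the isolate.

Nocardia asteroides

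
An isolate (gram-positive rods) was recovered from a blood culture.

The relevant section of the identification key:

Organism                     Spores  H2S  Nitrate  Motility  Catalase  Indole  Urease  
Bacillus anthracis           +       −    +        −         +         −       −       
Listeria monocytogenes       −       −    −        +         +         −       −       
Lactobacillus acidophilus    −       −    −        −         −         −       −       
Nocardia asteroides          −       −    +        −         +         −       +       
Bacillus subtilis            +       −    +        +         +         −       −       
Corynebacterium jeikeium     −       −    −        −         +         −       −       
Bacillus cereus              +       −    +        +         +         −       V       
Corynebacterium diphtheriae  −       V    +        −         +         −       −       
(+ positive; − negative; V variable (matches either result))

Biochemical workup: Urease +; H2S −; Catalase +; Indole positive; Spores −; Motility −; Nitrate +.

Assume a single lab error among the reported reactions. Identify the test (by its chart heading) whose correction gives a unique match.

Indole

As reported, no row in the chart matches all 7 reactions.
Reversing Spores → still no organism matches.
Reversing Urease → still no organism matches.
Reversing H2S → still no organism matches.
Reversing Catalase → still no organism matches.
Reversing Motility → still no organism matches.
Reversing Nitrate → still no organism matches.
Reversing Indole (to −) → unique match: Nocardia asteroides.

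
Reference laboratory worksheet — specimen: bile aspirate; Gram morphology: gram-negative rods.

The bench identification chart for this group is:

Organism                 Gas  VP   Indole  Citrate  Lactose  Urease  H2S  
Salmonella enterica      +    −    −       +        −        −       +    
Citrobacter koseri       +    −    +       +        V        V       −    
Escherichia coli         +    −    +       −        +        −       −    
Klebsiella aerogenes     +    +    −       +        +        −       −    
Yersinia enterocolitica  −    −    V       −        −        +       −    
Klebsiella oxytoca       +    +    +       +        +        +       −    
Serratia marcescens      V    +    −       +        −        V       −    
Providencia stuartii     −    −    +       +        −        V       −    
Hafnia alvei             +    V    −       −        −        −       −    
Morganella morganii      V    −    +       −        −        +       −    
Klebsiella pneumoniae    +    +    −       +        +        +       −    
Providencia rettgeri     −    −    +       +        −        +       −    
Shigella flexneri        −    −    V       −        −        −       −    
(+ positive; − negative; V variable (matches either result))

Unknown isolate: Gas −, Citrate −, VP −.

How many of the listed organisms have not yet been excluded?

Citrate −: excludes 8 organisms — 5 left.
VP −: all 5 remaining candidates are consistent.
Gas −: excludes Escherichia coli, Hafnia alvei — 3 left.
Still consistent: Morganella morganii, Shigella flexneri, Yersinia enterocolitica.

3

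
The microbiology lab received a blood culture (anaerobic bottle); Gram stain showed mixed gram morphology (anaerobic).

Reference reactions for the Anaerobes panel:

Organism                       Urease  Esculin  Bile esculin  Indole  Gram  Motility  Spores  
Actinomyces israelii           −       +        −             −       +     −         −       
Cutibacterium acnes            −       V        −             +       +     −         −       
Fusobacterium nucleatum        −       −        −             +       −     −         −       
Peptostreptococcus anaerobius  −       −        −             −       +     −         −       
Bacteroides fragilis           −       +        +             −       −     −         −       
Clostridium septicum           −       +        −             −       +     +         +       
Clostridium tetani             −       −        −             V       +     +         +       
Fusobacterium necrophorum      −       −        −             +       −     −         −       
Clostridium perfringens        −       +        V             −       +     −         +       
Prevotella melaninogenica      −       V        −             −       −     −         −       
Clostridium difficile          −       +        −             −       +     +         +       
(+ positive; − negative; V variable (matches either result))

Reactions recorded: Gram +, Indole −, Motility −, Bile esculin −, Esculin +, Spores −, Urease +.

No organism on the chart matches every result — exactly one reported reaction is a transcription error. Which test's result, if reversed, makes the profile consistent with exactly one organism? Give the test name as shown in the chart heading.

As reported, no row in the chart matches all 7 reactions.
Reversing Bile esculin → still no organism matches.
Reversing Gram → still no organism matches.
Reversing Esculin → still no organism matches.
Reversing Motility → still no organism matches.
Reversing Urease (to −) → unique match: Actinomyces israelii.
Reversing Indole → still no organism matches.
Reversing Spores → still no organism matches.

Urease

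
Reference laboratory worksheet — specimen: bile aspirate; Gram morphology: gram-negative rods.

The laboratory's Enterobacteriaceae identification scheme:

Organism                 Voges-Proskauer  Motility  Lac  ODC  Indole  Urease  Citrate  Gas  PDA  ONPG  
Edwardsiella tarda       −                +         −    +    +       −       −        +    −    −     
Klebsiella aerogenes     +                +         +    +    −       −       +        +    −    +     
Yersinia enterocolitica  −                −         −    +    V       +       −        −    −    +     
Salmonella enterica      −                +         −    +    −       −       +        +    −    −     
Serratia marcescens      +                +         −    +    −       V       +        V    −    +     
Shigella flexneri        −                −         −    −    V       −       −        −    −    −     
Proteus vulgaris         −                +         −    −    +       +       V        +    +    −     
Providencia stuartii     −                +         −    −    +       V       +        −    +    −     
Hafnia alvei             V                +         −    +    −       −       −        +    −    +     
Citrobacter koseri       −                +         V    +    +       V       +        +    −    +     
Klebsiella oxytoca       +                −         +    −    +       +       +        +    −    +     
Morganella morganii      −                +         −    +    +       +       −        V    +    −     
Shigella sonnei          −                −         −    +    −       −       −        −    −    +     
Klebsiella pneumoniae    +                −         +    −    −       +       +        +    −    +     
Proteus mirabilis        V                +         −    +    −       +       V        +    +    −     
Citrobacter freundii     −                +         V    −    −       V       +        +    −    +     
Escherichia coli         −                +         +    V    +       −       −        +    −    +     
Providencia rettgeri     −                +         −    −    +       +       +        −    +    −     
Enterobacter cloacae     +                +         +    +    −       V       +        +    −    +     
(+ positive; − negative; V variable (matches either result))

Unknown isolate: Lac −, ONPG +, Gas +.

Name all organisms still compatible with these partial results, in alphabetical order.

Citrobacter freundii, Citrobacter koseri, Hafnia alvei, Serratia marcescens

Lac −: excludes 5 organisms — 14 left.
Gas +: excludes 5 organisms — 9 left.
ONPG +: excludes 5 organisms — 4 left.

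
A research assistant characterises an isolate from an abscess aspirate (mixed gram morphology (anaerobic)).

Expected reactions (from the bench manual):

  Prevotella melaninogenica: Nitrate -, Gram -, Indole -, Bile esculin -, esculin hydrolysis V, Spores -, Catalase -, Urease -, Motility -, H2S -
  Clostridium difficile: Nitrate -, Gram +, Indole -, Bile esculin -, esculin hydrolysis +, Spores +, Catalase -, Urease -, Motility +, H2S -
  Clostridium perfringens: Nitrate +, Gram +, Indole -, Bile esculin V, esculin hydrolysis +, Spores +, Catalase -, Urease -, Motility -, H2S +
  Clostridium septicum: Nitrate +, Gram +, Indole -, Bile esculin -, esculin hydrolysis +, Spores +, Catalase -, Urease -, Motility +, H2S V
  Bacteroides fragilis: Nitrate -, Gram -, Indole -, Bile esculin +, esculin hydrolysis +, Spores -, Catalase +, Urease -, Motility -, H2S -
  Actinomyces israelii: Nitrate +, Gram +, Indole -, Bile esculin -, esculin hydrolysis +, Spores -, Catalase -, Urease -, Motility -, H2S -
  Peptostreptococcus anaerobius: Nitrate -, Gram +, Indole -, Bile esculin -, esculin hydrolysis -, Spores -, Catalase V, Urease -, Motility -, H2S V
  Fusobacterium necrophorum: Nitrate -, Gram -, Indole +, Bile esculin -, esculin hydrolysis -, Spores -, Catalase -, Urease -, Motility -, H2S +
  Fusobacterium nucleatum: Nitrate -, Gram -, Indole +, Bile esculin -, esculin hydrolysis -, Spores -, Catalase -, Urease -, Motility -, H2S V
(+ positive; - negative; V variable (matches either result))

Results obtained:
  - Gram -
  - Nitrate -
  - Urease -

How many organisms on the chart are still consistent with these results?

4

Nitrate -: excludes Clostridium perfringens, Clostridium septicum, Actinomyces israelii — 6 left.
Gram -: excludes Clostridium difficile, Peptostreptococcus anaerobius — 4 left.
Urease -: all 4 remaining candidates are consistent.
Still consistent: Bacteroides fragilis, Fusobacterium necrophorum, Fusobacterium nucleatum, Prevotella melaninogenica.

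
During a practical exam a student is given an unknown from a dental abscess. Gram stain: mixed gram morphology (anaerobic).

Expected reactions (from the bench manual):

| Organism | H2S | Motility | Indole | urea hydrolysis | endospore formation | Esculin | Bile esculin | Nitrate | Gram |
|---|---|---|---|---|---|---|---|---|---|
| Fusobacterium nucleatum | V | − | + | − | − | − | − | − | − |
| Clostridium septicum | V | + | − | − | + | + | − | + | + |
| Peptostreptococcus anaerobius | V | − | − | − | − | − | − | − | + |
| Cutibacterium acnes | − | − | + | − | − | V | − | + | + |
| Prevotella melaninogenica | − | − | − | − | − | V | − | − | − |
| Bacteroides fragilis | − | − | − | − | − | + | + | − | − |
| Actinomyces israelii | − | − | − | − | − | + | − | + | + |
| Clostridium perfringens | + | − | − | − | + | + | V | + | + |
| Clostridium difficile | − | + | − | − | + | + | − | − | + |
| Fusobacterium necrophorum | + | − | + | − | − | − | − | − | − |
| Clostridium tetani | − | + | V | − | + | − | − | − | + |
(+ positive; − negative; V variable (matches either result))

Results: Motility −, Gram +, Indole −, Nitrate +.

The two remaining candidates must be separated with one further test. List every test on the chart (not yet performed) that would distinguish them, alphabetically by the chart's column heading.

endospore formation, H2S

Nitrate +: excludes 7 organisms — 4 left.
Gram +: all 4 remaining candidates are consistent.
Indole −: excludes Cutibacterium acnes — 3 left.
Motility −: excludes Clostridium septicum — 2 left.
Two candidates remain: Actinomyces israelii and Clostridium perfringens.
  H2S: Actinomyces israelii −, Clostridium perfringens + — discriminates.
  urea hydrolysis: − vs − — same for both, does not separate.
  endospore formation: Actinomyces israelii −, Clostridium perfringens + — discriminates.
  Esculin: + vs + — same for both, does not separate.
  Bile esculin: − vs V — variable for at least one, does not separate.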